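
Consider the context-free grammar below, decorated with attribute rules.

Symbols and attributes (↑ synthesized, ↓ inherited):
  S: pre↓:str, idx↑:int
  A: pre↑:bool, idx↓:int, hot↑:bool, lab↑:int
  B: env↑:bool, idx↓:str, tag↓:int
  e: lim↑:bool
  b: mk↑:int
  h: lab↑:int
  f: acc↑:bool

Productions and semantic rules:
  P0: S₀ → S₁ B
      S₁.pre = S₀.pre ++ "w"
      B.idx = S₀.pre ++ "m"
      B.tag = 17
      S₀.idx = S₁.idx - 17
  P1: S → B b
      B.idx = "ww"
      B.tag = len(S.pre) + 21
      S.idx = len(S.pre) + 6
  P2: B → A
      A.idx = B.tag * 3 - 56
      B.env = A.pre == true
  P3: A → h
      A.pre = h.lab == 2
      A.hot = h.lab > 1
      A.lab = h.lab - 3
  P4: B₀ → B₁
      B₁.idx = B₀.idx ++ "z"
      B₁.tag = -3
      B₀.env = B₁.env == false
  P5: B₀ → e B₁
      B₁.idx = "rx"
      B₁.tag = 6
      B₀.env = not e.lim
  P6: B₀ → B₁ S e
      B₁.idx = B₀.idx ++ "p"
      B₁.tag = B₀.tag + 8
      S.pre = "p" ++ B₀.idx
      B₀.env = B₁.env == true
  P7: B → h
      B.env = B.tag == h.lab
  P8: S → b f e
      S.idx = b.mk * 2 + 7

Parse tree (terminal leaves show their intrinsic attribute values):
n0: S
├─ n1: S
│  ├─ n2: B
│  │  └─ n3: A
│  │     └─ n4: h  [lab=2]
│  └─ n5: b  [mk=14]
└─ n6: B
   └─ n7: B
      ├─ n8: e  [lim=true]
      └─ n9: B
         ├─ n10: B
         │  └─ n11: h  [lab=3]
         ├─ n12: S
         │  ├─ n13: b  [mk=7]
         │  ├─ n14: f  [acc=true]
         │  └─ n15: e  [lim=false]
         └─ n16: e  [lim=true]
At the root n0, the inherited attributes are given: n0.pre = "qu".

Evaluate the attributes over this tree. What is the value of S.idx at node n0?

-8

1. n0.pre = "qu"  [given at root]
2. n1.pre = "quw"  [S₀.pre ++ "w"]
3. n2.idx = "ww"  ["ww"]
4. n2.tag = 24  [len(S.pre) + 21]
5. n3.idx = 16  [B.tag * 3 - 56]
6. n4.lab = 2  [terminal]
7. n3.pre = true  [h.lab == 2]
8. n3.hot = true  [h.lab > 1]
9. n3.lab = -1  [h.lab - 3]
10. n2.env = true  [A.pre == true]
11. n5.mk = 14  [terminal]
12. n1.idx = 9  [len(S.pre) + 6]
13. n6.idx = "qum"  [S₀.pre ++ "m"]
14. n6.tag = 17  [17]
15. n7.idx = "qumz"  [B₀.idx ++ "z"]
16. n7.tag = -3  [-3]
17. n8.lim = true  [terminal]
18. n9.idx = "rx"  ["rx"]
19. n9.tag = 6  [6]
20. n10.idx = "rxp"  [B₀.idx ++ "p"]
21. n10.tag = 14  [B₀.tag + 8]
22. n11.lab = 3  [terminal]
23. n10.env = false  [B.tag == h.lab]
24. n12.pre = "prx"  ["p" ++ B₀.idx]
25. n13.mk = 7  [terminal]
26. n14.acc = true  [terminal]
27. n15.lim = false  [terminal]
28. n12.idx = 21  [b.mk * 2 + 7]
29. n16.lim = true  [terminal]
30. n9.env = false  [B₁.env == true]
31. n7.env = false  [not e.lim]
32. n6.env = true  [B₁.env == false]
33. n0.idx = -8  [S₁.idx - 17]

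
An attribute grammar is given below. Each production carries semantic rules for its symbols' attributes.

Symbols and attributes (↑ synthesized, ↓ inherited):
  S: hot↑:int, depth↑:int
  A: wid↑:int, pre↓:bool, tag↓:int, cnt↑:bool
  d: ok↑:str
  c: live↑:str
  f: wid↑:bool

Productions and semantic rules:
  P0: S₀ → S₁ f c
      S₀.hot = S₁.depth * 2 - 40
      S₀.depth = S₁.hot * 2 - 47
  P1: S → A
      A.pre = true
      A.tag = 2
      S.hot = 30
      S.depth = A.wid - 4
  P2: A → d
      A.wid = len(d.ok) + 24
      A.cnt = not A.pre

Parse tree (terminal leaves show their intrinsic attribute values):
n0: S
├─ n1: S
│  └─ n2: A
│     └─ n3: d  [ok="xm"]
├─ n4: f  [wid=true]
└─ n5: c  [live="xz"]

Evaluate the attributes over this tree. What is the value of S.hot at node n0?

4

1. n2.pre = true  [true]
2. n2.tag = 2  [2]
3. n3.ok = "xm"  [terminal]
4. n2.wid = 26  [len(d.ok) + 24]
5. n2.cnt = false  [not A.pre]
6. n1.hot = 30  [30]
7. n1.depth = 22  [A.wid - 4]
8. n4.wid = true  [terminal]
9. n5.live = "xz"  [terminal]
10. n0.hot = 4  [S₁.depth * 2 - 40]
11. n0.depth = 13  [S₁.hot * 2 - 47]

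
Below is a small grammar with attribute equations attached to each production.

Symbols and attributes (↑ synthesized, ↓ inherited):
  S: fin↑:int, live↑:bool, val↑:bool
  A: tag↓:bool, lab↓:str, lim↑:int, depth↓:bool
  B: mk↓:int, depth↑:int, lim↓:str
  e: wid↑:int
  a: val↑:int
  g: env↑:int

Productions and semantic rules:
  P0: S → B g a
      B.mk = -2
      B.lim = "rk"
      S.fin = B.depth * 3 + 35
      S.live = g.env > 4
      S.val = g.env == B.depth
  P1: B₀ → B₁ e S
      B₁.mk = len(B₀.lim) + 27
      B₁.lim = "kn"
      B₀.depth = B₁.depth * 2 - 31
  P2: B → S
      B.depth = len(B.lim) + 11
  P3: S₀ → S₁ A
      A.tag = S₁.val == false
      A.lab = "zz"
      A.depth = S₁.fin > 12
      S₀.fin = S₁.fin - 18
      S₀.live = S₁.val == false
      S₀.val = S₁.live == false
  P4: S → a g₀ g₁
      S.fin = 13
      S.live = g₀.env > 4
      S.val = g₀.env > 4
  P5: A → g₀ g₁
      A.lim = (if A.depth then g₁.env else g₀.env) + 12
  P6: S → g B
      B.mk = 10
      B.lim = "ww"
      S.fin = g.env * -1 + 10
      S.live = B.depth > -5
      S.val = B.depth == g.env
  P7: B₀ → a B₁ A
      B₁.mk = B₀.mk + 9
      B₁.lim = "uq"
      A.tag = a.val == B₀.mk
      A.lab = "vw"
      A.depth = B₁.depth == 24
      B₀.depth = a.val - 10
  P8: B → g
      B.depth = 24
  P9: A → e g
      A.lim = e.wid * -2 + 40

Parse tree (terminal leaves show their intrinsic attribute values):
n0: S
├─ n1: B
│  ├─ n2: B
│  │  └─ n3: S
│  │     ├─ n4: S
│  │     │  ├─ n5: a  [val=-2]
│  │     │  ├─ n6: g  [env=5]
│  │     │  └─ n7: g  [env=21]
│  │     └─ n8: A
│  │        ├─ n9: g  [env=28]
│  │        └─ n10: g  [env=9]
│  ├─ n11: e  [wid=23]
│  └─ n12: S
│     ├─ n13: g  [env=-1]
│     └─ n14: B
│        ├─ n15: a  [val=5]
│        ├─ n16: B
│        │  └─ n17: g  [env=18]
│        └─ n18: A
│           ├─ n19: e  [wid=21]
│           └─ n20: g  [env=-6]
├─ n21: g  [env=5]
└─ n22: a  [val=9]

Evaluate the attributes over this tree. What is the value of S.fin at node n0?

1. n1.mk = -2  [-2]
2. n1.lim = "rk"  ["rk"]
3. n2.mk = 29  [len(B₀.lim) + 27]
4. n2.lim = "kn"  ["kn"]
5. n5.val = -2  [terminal]
6. n6.env = 5  [terminal]
7. n7.env = 21  [terminal]
8. n4.fin = 13  [13]
9. n4.live = true  [g₀.env > 4]
10. n4.val = true  [g₀.env > 4]
11. n8.tag = false  [S₁.val == false]
12. n8.lab = "zz"  ["zz"]
13. n8.depth = true  [S₁.fin > 12]
14. n9.env = 28  [terminal]
15. n10.env = 9  [terminal]
16. n8.lim = 21  [(if A.depth then g₁.env else g₀.env) + 12]
17. n3.fin = -5  [S₁.fin - 18]
18. n3.live = false  [S₁.val == false]
19. n3.val = false  [S₁.live == false]
20. n2.depth = 13  [len(B.lim) + 11]
21. n11.wid = 23  [terminal]
22. n13.env = -1  [terminal]
23. n14.mk = 10  [10]
24. n14.lim = "ww"  ["ww"]
25. n15.val = 5  [terminal]
26. n16.mk = 19  [B₀.mk + 9]
27. n16.lim = "uq"  ["uq"]
28. n17.env = 18  [terminal]
29. n16.depth = 24  [24]
30. n18.tag = false  [a.val == B₀.mk]
31. n18.lab = "vw"  ["vw"]
32. n18.depth = true  [B₁.depth == 24]
33. n19.wid = 21  [terminal]
34. n20.env = -6  [terminal]
35. n18.lim = -2  [e.wid * -2 + 40]
36. n14.depth = -5  [a.val - 10]
37. n12.fin = 11  [g.env * -1 + 10]
38. n12.live = false  [B.depth > -5]
39. n12.val = false  [B.depth == g.env]
40. n1.depth = -5  [B₁.depth * 2 - 31]
41. n21.env = 5  [terminal]
42. n22.val = 9  [terminal]
43. n0.fin = 20  [B.depth * 3 + 35]
44. n0.live = true  [g.env > 4]
45. n0.val = false  [g.env == B.depth]

20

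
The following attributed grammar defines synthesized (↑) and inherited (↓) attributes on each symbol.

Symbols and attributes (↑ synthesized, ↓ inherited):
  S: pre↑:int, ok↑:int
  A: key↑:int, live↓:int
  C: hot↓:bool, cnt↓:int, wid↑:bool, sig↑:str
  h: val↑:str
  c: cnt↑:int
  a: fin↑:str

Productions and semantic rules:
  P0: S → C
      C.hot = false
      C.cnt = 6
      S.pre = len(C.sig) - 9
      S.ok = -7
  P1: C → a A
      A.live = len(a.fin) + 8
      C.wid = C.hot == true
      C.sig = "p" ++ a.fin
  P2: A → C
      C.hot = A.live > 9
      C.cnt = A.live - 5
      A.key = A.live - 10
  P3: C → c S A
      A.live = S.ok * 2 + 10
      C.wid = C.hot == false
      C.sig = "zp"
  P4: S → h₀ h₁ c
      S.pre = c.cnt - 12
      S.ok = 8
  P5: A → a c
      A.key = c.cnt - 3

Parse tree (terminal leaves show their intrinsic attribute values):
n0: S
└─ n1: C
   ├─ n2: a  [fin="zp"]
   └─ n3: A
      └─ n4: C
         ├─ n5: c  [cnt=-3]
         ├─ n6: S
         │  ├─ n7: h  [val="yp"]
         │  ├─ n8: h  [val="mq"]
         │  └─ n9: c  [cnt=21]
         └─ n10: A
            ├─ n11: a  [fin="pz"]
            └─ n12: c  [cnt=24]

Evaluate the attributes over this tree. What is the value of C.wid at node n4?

1. n1.hot = false  [false]
2. n1.cnt = 6  [6]
3. n2.fin = "zp"  [terminal]
4. n3.live = 10  [len(a.fin) + 8]
5. n4.hot = true  [A.live > 9]
6. n4.cnt = 5  [A.live - 5]
7. n5.cnt = -3  [terminal]
8. n7.val = "yp"  [terminal]
9. n8.val = "mq"  [terminal]
10. n9.cnt = 21  [terminal]
11. n6.pre = 9  [c.cnt - 12]
12. n6.ok = 8  [8]
13. n10.live = 26  [S.ok * 2 + 10]
14. n11.fin = "pz"  [terminal]
15. n12.cnt = 24  [terminal]
16. n10.key = 21  [c.cnt - 3]
17. n4.wid = false  [C.hot == false]
18. n4.sig = "zp"  ["zp"]
19. n3.key = 0  [A.live - 10]
20. n1.wid = false  [C.hot == true]
21. n1.sig = "pzp"  ["p" ++ a.fin]
22. n0.pre = -6  [len(C.sig) - 9]
23. n0.ok = -7  [-7]

false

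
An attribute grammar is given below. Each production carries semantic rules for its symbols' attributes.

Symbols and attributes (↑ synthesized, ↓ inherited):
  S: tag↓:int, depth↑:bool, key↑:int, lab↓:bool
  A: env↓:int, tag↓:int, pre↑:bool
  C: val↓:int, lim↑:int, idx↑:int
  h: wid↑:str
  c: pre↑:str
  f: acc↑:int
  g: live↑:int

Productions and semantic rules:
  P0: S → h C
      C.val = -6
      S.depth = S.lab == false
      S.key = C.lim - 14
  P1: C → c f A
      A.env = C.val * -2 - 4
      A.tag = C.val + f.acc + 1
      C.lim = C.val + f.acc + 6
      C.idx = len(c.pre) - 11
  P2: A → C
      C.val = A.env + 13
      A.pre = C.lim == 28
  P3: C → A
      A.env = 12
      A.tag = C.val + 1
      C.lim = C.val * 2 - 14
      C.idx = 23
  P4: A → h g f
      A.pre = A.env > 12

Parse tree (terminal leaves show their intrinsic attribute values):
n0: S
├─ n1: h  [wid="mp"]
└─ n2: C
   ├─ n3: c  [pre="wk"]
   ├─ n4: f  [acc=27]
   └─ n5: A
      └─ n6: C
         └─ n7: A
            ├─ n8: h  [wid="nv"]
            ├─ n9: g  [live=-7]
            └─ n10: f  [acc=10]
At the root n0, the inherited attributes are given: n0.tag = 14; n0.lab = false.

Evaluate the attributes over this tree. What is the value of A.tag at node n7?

1. n0.tag = 14  [given at root]
2. n0.lab = false  [given at root]
3. n1.wid = "mp"  [terminal]
4. n2.val = -6  [-6]
5. n3.pre = "wk"  [terminal]
6. n4.acc = 27  [terminal]
7. n5.env = 8  [C.val * -2 - 4]
8. n5.tag = 22  [C.val + f.acc + 1]
9. n6.val = 21  [A.env + 13]
10. n7.env = 12  [12]
11. n7.tag = 22  [C.val + 1]
12. n8.wid = "nv"  [terminal]
13. n9.live = -7  [terminal]
14. n10.acc = 10  [terminal]
15. n7.pre = false  [A.env > 12]
16. n6.lim = 28  [C.val * 2 - 14]
17. n6.idx = 23  [23]
18. n5.pre = true  [C.lim == 28]
19. n2.lim = 27  [C.val + f.acc + 6]
20. n2.idx = -9  [len(c.pre) - 11]
21. n0.depth = true  [S.lab == false]
22. n0.key = 13  [C.lim - 14]

22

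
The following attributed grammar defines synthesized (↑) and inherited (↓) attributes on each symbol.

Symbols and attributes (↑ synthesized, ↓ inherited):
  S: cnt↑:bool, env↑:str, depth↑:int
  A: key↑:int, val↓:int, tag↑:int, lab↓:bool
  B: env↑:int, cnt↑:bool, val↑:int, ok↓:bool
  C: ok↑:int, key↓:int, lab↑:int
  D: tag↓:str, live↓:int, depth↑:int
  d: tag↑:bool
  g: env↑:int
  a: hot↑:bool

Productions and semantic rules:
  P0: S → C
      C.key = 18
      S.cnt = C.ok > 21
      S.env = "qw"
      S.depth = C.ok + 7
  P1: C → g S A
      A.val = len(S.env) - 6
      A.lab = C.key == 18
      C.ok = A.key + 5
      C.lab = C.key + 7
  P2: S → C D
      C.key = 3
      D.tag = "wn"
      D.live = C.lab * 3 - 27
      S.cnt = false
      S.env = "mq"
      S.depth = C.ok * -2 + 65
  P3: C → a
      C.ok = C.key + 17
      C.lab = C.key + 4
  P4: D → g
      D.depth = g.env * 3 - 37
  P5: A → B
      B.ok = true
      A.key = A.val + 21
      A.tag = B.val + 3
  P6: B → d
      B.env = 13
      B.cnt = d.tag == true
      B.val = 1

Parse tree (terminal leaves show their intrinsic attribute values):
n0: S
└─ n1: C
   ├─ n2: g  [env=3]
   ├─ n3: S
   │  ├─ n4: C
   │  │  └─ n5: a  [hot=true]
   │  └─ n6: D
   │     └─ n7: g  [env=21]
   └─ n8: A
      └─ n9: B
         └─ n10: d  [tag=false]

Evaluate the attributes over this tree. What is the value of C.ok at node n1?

22

1. n1.key = 18  [18]
2. n2.env = 3  [terminal]
3. n4.key = 3  [3]
4. n5.hot = true  [terminal]
5. n4.ok = 20  [C.key + 17]
6. n4.lab = 7  [C.key + 4]
7. n6.tag = "wn"  ["wn"]
8. n6.live = -6  [C.lab * 3 - 27]
9. n7.env = 21  [terminal]
10. n6.depth = 26  [g.env * 3 - 37]
11. n3.cnt = false  [false]
12. n3.env = "mq"  ["mq"]
13. n3.depth = 25  [C.ok * -2 + 65]
14. n8.val = -4  [len(S.env) - 6]
15. n8.lab = true  [C.key == 18]
16. n9.ok = true  [true]
17. n10.tag = false  [terminal]
18. n9.env = 13  [13]
19. n9.cnt = false  [d.tag == true]
20. n9.val = 1  [1]
21. n8.key = 17  [A.val + 21]
22. n8.tag = 4  [B.val + 3]
23. n1.ok = 22  [A.key + 5]
24. n1.lab = 25  [C.key + 7]
25. n0.cnt = true  [C.ok > 21]
26. n0.env = "qw"  ["qw"]
27. n0.depth = 29  [C.ok + 7]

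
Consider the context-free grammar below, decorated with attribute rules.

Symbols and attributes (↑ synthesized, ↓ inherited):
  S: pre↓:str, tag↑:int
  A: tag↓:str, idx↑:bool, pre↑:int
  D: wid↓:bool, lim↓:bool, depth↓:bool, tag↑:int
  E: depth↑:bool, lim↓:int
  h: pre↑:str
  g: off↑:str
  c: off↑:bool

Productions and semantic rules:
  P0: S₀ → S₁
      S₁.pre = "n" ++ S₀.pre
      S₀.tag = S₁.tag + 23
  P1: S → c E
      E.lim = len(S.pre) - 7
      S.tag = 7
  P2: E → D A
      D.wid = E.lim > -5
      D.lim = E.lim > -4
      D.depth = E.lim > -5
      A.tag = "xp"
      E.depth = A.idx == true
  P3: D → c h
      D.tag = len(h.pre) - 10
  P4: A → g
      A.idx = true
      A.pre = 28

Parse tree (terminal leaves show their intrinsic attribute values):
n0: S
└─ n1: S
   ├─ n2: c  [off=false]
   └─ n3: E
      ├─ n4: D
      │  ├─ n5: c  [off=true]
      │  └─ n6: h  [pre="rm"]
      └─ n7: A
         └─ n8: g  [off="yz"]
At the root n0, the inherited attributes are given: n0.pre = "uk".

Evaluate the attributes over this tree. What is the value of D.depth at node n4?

1. n0.pre = "uk"  [given at root]
2. n1.pre = "nuk"  ["n" ++ S₀.pre]
3. n2.off = false  [terminal]
4. n3.lim = -4  [len(S.pre) - 7]
5. n4.wid = true  [E.lim > -5]
6. n4.lim = false  [E.lim > -4]
7. n4.depth = true  [E.lim > -5]
8. n5.off = true  [terminal]
9. n6.pre = "rm"  [terminal]
10. n4.tag = -8  [len(h.pre) - 10]
11. n7.tag = "xp"  ["xp"]
12. n8.off = "yz"  [terminal]
13. n7.idx = true  [true]
14. n7.pre = 28  [28]
15. n3.depth = true  [A.idx == true]
16. n1.tag = 7  [7]
17. n0.tag = 30  [S₁.tag + 23]

true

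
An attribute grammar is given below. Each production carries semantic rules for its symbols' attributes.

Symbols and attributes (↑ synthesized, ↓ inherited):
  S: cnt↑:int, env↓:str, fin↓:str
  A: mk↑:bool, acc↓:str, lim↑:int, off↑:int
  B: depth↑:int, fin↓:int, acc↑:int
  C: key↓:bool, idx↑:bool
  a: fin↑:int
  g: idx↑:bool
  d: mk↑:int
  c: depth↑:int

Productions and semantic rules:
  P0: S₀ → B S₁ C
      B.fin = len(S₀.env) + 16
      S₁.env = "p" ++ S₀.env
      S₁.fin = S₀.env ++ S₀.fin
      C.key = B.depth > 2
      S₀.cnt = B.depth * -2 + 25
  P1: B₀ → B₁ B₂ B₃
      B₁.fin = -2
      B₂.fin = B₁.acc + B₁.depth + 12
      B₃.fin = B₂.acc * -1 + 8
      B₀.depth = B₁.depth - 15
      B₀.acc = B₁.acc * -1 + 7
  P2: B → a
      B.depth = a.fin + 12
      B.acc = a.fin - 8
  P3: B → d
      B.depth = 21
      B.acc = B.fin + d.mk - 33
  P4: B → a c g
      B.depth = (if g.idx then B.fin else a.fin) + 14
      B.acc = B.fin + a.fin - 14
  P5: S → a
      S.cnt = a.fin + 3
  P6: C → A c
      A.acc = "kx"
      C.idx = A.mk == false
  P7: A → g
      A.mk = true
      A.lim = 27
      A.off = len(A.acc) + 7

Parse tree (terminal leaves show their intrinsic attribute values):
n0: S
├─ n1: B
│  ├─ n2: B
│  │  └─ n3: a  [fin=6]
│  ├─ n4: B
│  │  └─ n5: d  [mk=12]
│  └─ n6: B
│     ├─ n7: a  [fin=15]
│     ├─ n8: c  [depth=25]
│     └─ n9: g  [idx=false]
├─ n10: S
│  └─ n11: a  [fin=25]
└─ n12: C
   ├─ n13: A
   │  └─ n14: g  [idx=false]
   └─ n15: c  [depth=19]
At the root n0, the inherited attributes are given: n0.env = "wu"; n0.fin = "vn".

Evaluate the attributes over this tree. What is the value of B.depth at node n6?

1. n0.env = "wu"  [given at root]
2. n0.fin = "vn"  [given at root]
3. n1.fin = 18  [len(S₀.env) + 16]
4. n2.fin = -2  [-2]
5. n3.fin = 6  [terminal]
6. n2.depth = 18  [a.fin + 12]
7. n2.acc = -2  [a.fin - 8]
8. n4.fin = 28  [B₁.acc + B₁.depth + 12]
9. n5.mk = 12  [terminal]
10. n4.depth = 21  [21]
11. n4.acc = 7  [B.fin + d.mk - 33]
12. n6.fin = 1  [B₂.acc * -1 + 8]
13. n7.fin = 15  [terminal]
14. n8.depth = 25  [terminal]
15. n9.idx = false  [terminal]
16. n6.depth = 29  [(if g.idx then B.fin else a.fin) + 14]
17. n6.acc = 2  [B.fin + a.fin - 14]
18. n1.depth = 3  [B₁.depth - 15]
19. n1.acc = 9  [B₁.acc * -1 + 7]
20. n10.env = "pwu"  ["p" ++ S₀.env]
21. n10.fin = "wuvn"  [S₀.env ++ S₀.fin]
22. n11.fin = 25  [terminal]
23. n10.cnt = 28  [a.fin + 3]
24. n12.key = true  [B.depth > 2]
25. n13.acc = "kx"  ["kx"]
26. n14.idx = false  [terminal]
27. n13.mk = true  [true]
28. n13.lim = 27  [27]
29. n13.off = 9  [len(A.acc) + 7]
30. n15.depth = 19  [terminal]
31. n12.idx = false  [A.mk == false]
32. n0.cnt = 19  [B.depth * -2 + 25]

29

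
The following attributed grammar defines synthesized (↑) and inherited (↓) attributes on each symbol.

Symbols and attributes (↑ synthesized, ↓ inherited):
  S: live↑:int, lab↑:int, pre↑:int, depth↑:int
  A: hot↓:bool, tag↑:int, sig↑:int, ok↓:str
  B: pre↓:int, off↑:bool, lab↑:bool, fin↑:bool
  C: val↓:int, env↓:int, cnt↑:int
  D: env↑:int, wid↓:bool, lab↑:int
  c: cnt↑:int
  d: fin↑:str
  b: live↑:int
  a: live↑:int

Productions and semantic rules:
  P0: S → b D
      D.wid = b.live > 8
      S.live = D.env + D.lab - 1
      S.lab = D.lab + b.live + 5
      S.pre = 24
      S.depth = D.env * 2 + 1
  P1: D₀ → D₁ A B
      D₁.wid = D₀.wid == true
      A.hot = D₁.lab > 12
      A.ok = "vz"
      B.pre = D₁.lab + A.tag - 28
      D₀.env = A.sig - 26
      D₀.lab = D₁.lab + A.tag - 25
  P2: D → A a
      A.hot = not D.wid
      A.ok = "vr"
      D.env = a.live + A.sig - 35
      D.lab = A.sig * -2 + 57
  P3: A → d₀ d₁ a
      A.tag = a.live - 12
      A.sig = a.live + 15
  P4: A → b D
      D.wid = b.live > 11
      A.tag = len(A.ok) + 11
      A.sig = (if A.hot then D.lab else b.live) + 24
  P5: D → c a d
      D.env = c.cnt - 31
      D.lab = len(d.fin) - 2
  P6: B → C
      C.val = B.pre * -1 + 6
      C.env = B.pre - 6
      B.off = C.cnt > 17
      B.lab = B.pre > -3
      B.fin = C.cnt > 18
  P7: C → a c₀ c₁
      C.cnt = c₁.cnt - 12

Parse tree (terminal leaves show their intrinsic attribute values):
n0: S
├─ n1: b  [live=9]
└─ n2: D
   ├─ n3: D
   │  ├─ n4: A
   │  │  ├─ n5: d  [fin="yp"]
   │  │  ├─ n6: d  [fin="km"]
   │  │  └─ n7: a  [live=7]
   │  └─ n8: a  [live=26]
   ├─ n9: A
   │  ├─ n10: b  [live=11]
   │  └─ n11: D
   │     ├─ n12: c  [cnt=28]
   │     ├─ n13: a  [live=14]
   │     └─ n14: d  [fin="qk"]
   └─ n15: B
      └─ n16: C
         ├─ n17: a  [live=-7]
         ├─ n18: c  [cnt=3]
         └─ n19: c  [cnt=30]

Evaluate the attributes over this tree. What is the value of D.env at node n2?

-2

1. n1.live = 9  [terminal]
2. n2.wid = true  [b.live > 8]
3. n3.wid = true  [D₀.wid == true]
4. n4.hot = false  [not D.wid]
5. n4.ok = "vr"  ["vr"]
6. n5.fin = "yp"  [terminal]
7. n6.fin = "km"  [terminal]
8. n7.live = 7  [terminal]
9. n4.tag = -5  [a.live - 12]
10. n4.sig = 22  [a.live + 15]
11. n8.live = 26  [terminal]
12. n3.env = 13  [a.live + A.sig - 35]
13. n3.lab = 13  [A.sig * -2 + 57]
14. n9.hot = true  [D₁.lab > 12]
15. n9.ok = "vz"  ["vz"]
16. n10.live = 11  [terminal]
17. n11.wid = false  [b.live > 11]
18. n12.cnt = 28  [terminal]
19. n13.live = 14  [terminal]
20. n14.fin = "qk"  [terminal]
21. n11.env = -3  [c.cnt - 31]
22. n11.lab = 0  [len(d.fin) - 2]
23. n9.tag = 13  [len(A.ok) + 11]
24. n9.sig = 24  [(if A.hot then D.lab else b.live) + 24]
25. n15.pre = -2  [D₁.lab + A.tag - 28]
26. n16.val = 8  [B.pre * -1 + 6]
27. n16.env = -8  [B.pre - 6]
28. n17.live = -7  [terminal]
29. n18.cnt = 3  [terminal]
30. n19.cnt = 30  [terminal]
31. n16.cnt = 18  [c₁.cnt - 12]
32. n15.off = true  [C.cnt > 17]
33. n15.lab = true  [B.pre > -3]
34. n15.fin = false  [C.cnt > 18]
35. n2.env = -2  [A.sig - 26]
36. n2.lab = 1  [D₁.lab + A.tag - 25]
37. n0.live = -2  [D.env + D.lab - 1]
38. n0.lab = 15  [D.lab + b.live + 5]
39. n0.pre = 24  [24]
40. n0.depth = -3  [D.env * 2 + 1]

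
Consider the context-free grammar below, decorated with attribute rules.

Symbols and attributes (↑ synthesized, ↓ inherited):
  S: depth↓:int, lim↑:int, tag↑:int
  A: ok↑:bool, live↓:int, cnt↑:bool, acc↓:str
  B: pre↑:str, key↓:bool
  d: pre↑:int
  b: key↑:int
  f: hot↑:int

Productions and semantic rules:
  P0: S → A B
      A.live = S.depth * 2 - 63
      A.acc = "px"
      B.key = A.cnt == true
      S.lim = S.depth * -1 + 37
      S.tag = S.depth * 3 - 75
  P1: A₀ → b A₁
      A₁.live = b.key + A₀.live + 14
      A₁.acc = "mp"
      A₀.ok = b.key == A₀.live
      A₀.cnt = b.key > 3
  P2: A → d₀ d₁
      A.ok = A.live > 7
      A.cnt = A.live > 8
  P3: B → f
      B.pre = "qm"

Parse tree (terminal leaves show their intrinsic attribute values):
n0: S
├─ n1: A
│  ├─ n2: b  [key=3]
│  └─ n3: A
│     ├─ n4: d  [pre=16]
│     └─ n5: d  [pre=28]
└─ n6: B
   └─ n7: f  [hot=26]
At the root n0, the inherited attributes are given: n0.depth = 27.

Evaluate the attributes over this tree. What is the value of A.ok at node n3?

true

1. n0.depth = 27  [given at root]
2. n1.live = -9  [S.depth * 2 - 63]
3. n1.acc = "px"  ["px"]
4. n2.key = 3  [terminal]
5. n3.live = 8  [b.key + A₀.live + 14]
6. n3.acc = "mp"  ["mp"]
7. n4.pre = 16  [terminal]
8. n5.pre = 28  [terminal]
9. n3.ok = true  [A.live > 7]
10. n3.cnt = false  [A.live > 8]
11. n1.ok = false  [b.key == A₀.live]
12. n1.cnt = false  [b.key > 3]
13. n6.key = false  [A.cnt == true]
14. n7.hot = 26  [terminal]
15. n6.pre = "qm"  ["qm"]
16. n0.lim = 10  [S.depth * -1 + 37]
17. n0.tag = 6  [S.depth * 3 - 75]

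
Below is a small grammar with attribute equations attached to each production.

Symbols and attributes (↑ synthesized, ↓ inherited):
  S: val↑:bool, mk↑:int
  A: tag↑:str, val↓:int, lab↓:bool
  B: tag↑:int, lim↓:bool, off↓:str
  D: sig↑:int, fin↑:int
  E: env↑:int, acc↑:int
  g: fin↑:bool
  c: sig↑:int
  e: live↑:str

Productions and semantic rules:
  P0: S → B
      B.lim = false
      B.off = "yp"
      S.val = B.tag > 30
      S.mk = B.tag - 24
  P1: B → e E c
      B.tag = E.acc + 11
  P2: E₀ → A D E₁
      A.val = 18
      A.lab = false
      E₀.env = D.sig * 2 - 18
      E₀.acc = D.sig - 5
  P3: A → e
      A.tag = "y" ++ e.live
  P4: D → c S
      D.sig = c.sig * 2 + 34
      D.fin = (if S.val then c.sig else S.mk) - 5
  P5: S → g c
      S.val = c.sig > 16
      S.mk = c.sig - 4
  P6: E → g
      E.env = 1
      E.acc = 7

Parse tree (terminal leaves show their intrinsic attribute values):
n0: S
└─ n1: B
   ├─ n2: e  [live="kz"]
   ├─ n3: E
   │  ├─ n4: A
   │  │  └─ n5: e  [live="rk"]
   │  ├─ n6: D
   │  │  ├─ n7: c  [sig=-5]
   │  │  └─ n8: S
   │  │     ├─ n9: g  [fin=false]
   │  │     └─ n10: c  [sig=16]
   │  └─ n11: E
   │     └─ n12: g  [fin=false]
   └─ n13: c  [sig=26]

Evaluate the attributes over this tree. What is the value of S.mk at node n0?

6

1. n1.lim = false  [false]
2. n1.off = "yp"  ["yp"]
3. n2.live = "kz"  [terminal]
4. n4.val = 18  [18]
5. n4.lab = false  [false]
6. n5.live = "rk"  [terminal]
7. n4.tag = "yrk"  ["y" ++ e.live]
8. n7.sig = -5  [terminal]
9. n9.fin = false  [terminal]
10. n10.sig = 16  [terminal]
11. n8.val = false  [c.sig > 16]
12. n8.mk = 12  [c.sig - 4]
13. n6.sig = 24  [c.sig * 2 + 34]
14. n6.fin = 7  [(if S.val then c.sig else S.mk) - 5]
15. n12.fin = false  [terminal]
16. n11.env = 1  [1]
17. n11.acc = 7  [7]
18. n3.env = 30  [D.sig * 2 - 18]
19. n3.acc = 19  [D.sig - 5]
20. n13.sig = 26  [terminal]
21. n1.tag = 30  [E.acc + 11]
22. n0.val = false  [B.tag > 30]
23. n0.mk = 6  [B.tag - 24]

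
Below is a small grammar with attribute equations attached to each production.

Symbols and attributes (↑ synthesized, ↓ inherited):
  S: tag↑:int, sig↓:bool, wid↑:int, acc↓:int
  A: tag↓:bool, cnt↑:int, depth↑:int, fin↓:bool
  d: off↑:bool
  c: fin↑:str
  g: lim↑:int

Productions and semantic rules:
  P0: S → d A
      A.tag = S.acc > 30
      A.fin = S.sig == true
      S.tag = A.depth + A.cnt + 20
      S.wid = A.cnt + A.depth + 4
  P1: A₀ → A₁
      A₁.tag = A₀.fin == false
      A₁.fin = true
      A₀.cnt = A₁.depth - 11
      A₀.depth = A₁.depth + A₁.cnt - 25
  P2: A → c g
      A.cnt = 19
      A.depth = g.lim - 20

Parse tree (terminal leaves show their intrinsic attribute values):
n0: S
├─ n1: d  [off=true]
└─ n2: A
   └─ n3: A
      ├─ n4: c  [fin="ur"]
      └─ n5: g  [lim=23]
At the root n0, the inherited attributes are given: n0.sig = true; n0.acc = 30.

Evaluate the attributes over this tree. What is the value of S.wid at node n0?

-7

1. n0.sig = true  [given at root]
2. n0.acc = 30  [given at root]
3. n1.off = true  [terminal]
4. n2.tag = false  [S.acc > 30]
5. n2.fin = true  [S.sig == true]
6. n3.tag = false  [A₀.fin == false]
7. n3.fin = true  [true]
8. n4.fin = "ur"  [terminal]
9. n5.lim = 23  [terminal]
10. n3.cnt = 19  [19]
11. n3.depth = 3  [g.lim - 20]
12. n2.cnt = -8  [A₁.depth - 11]
13. n2.depth = -3  [A₁.depth + A₁.cnt - 25]
14. n0.tag = 9  [A.depth + A.cnt + 20]
15. n0.wid = -7  [A.cnt + A.depth + 4]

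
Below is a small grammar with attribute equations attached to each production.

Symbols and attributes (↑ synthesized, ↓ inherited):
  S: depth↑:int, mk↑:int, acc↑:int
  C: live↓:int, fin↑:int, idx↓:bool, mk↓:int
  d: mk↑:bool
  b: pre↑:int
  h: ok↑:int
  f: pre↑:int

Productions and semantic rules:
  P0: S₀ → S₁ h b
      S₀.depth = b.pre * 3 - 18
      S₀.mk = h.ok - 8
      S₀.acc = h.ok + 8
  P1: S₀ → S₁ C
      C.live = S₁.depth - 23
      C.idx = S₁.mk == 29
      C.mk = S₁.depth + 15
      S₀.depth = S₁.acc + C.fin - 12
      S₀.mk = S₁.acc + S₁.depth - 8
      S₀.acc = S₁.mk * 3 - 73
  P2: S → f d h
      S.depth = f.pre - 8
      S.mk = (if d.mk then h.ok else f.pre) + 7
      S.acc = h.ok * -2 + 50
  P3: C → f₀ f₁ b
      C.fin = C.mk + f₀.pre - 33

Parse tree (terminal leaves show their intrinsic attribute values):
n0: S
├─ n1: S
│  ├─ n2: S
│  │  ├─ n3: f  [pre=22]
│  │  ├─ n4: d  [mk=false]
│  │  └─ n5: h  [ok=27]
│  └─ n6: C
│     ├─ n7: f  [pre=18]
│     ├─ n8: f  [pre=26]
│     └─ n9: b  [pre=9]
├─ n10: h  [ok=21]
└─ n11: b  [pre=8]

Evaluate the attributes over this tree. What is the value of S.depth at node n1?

-2

1. n3.pre = 22  [terminal]
2. n4.mk = false  [terminal]
3. n5.ok = 27  [terminal]
4. n2.depth = 14  [f.pre - 8]
5. n2.mk = 29  [(if d.mk then h.ok else f.pre) + 7]
6. n2.acc = -4  [h.ok * -2 + 50]
7. n6.live = -9  [S₁.depth - 23]
8. n6.idx = true  [S₁.mk == 29]
9. n6.mk = 29  [S₁.depth + 15]
10. n7.pre = 18  [terminal]
11. n8.pre = 26  [terminal]
12. n9.pre = 9  [terminal]
13. n6.fin = 14  [C.mk + f₀.pre - 33]
14. n1.depth = -2  [S₁.acc + C.fin - 12]
15. n1.mk = 2  [S₁.acc + S₁.depth - 8]
16. n1.acc = 14  [S₁.mk * 3 - 73]
17. n10.ok = 21  [terminal]
18. n11.pre = 8  [terminal]
19. n0.depth = 6  [b.pre * 3 - 18]
20. n0.mk = 13  [h.ok - 8]
21. n0.acc = 29  [h.ok + 8]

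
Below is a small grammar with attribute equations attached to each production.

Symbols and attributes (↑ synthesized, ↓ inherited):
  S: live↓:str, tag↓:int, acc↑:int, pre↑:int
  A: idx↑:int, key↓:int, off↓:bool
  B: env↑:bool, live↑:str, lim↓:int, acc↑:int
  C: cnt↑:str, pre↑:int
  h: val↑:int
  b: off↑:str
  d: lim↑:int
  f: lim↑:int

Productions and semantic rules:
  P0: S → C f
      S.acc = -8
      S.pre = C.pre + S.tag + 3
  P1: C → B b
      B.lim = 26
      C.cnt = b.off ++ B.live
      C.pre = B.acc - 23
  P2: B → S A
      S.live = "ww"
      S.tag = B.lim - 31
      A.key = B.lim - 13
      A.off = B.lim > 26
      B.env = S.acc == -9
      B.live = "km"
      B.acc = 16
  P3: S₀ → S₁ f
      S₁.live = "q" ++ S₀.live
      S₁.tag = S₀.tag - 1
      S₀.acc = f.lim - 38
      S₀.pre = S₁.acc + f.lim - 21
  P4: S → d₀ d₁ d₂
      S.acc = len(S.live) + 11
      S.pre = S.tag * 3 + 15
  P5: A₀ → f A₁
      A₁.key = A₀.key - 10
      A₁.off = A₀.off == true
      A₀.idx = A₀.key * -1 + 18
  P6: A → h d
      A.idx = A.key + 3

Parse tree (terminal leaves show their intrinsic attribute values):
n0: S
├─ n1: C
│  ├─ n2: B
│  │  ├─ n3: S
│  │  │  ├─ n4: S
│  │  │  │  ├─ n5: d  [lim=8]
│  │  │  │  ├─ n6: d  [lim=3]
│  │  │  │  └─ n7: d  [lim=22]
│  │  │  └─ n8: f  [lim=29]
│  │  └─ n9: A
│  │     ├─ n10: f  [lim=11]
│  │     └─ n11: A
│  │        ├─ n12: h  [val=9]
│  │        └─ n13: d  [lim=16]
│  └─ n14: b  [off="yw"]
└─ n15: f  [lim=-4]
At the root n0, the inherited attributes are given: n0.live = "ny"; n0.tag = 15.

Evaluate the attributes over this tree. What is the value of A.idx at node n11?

1. n0.live = "ny"  [given at root]
2. n0.tag = 15  [given at root]
3. n2.lim = 26  [26]
4. n3.live = "ww"  ["ww"]
5. n3.tag = -5  [B.lim - 31]
6. n4.live = "qww"  ["q" ++ S₀.live]
7. n4.tag = -6  [S₀.tag - 1]
8. n5.lim = 8  [terminal]
9. n6.lim = 3  [terminal]
10. n7.lim = 22  [terminal]
11. n4.acc = 14  [len(S.live) + 11]
12. n4.pre = -3  [S.tag * 3 + 15]
13. n8.lim = 29  [terminal]
14. n3.acc = -9  [f.lim - 38]
15. n3.pre = 22  [S₁.acc + f.lim - 21]
16. n9.key = 13  [B.lim - 13]
17. n9.off = false  [B.lim > 26]
18. n10.lim = 11  [terminal]
19. n11.key = 3  [A₀.key - 10]
20. n11.off = false  [A₀.off == true]
21. n12.val = 9  [terminal]
22. n13.lim = 16  [terminal]
23. n11.idx = 6  [A.key + 3]
24. n9.idx = 5  [A₀.key * -1 + 18]
25. n2.env = true  [S.acc == -9]
26. n2.live = "km"  ["km"]
27. n2.acc = 16  [16]
28. n14.off = "yw"  [terminal]
29. n1.cnt = "ywkm"  [b.off ++ B.live]
30. n1.pre = -7  [B.acc - 23]
31. n15.lim = -4  [terminal]
32. n0.acc = -8  [-8]
33. n0.pre = 11  [C.pre + S.tag + 3]

6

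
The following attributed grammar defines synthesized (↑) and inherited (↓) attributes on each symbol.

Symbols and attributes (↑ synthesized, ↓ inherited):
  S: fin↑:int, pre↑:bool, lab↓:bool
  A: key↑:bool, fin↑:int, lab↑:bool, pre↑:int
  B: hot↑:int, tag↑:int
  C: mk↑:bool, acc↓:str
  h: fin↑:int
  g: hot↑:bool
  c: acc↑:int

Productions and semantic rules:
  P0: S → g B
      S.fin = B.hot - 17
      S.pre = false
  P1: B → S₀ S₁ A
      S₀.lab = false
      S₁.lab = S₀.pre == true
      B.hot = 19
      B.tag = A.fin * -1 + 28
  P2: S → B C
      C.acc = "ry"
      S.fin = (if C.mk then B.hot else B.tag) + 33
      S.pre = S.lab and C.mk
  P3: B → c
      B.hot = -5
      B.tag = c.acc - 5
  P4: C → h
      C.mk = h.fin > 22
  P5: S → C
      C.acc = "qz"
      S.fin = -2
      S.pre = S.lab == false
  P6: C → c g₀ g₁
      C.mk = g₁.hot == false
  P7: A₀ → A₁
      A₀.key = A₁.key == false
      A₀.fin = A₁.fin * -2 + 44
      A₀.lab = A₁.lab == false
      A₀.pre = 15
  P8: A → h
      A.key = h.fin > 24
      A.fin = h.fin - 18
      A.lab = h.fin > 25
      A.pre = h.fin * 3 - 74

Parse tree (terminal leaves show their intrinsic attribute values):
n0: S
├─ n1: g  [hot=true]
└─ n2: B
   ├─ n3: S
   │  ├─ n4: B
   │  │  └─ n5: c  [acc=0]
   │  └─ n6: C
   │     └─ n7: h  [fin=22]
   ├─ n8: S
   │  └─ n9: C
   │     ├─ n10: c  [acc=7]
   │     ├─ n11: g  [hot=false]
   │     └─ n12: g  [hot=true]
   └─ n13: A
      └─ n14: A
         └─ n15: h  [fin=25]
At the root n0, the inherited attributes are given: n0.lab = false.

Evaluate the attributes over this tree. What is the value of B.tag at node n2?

-2

1. n0.lab = false  [given at root]
2. n1.hot = true  [terminal]
3. n3.lab = false  [false]
4. n5.acc = 0  [terminal]
5. n4.hot = -5  [-5]
6. n4.tag = -5  [c.acc - 5]
7. n6.acc = "ry"  ["ry"]
8. n7.fin = 22  [terminal]
9. n6.mk = false  [h.fin > 22]
10. n3.fin = 28  [(if C.mk then B.hot else B.tag) + 33]
11. n3.pre = false  [S.lab and C.mk]
12. n8.lab = false  [S₀.pre == true]
13. n9.acc = "qz"  ["qz"]
14. n10.acc = 7  [terminal]
15. n11.hot = false  [terminal]
16. n12.hot = true  [terminal]
17. n9.mk = false  [g₁.hot == false]
18. n8.fin = -2  [-2]
19. n8.pre = true  [S.lab == false]
20. n15.fin = 25  [terminal]
21. n14.key = true  [h.fin > 24]
22. n14.fin = 7  [h.fin - 18]
23. n14.lab = false  [h.fin > 25]
24. n14.pre = 1  [h.fin * 3 - 74]
25. n13.key = false  [A₁.key == false]
26. n13.fin = 30  [A₁.fin * -2 + 44]
27. n13.lab = true  [A₁.lab == false]
28. n13.pre = 15  [15]
29. n2.hot = 19  [19]
30. n2.tag = -2  [A.fin * -1 + 28]
31. n0.fin = 2  [B.hot - 17]
32. n0.pre = false  [false]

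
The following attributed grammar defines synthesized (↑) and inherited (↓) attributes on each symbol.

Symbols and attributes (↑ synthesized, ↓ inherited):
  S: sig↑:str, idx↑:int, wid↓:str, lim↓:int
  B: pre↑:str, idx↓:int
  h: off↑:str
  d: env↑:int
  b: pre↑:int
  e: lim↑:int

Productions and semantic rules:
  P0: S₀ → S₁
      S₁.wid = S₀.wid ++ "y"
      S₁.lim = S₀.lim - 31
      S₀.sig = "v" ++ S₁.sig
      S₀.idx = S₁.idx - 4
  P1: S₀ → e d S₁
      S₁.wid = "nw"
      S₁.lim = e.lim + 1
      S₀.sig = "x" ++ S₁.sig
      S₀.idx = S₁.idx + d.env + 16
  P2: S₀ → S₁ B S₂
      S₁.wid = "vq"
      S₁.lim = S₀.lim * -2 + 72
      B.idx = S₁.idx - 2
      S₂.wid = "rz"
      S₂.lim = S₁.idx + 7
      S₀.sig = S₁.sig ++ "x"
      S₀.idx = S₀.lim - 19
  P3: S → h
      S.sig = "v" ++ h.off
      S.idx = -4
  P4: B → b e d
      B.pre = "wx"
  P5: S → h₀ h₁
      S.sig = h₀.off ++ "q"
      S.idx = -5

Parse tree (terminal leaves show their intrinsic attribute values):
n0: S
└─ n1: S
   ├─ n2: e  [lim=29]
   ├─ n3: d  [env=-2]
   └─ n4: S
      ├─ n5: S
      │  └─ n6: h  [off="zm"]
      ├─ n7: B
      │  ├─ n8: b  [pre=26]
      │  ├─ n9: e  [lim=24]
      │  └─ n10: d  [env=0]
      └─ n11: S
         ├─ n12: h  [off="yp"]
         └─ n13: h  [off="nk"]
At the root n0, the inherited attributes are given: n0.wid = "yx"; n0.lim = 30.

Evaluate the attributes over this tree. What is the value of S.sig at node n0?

"vxvzmx"

1. n0.wid = "yx"  [given at root]
2. n0.lim = 30  [given at root]
3. n1.wid = "yxy"  [S₀.wid ++ "y"]
4. n1.lim = -1  [S₀.lim - 31]
5. n2.lim = 29  [terminal]
6. n3.env = -2  [terminal]
7. n4.wid = "nw"  ["nw"]
8. n4.lim = 30  [e.lim + 1]
9. n5.wid = "vq"  ["vq"]
10. n5.lim = 12  [S₀.lim * -2 + 72]
11. n6.off = "zm"  [terminal]
12. n5.sig = "vzm"  ["v" ++ h.off]
13. n5.idx = -4  [-4]
14. n7.idx = -6  [S₁.idx - 2]
15. n8.pre = 26  [terminal]
16. n9.lim = 24  [terminal]
17. n10.env = 0  [terminal]
18. n7.pre = "wx"  ["wx"]
19. n11.wid = "rz"  ["rz"]
20. n11.lim = 3  [S₁.idx + 7]
21. n12.off = "yp"  [terminal]
22. n13.off = "nk"  [terminal]
23. n11.sig = "ypq"  [h₀.off ++ "q"]
24. n11.idx = -5  [-5]
25. n4.sig = "vzmx"  [S₁.sig ++ "x"]
26. n4.idx = 11  [S₀.lim - 19]
27. n1.sig = "xvzmx"  ["x" ++ S₁.sig]
28. n1.idx = 25  [S₁.idx + d.env + 16]
29. n0.sig = "vxvzmx"  ["v" ++ S₁.sig]
30. n0.idx = 21  [S₁.idx - 4]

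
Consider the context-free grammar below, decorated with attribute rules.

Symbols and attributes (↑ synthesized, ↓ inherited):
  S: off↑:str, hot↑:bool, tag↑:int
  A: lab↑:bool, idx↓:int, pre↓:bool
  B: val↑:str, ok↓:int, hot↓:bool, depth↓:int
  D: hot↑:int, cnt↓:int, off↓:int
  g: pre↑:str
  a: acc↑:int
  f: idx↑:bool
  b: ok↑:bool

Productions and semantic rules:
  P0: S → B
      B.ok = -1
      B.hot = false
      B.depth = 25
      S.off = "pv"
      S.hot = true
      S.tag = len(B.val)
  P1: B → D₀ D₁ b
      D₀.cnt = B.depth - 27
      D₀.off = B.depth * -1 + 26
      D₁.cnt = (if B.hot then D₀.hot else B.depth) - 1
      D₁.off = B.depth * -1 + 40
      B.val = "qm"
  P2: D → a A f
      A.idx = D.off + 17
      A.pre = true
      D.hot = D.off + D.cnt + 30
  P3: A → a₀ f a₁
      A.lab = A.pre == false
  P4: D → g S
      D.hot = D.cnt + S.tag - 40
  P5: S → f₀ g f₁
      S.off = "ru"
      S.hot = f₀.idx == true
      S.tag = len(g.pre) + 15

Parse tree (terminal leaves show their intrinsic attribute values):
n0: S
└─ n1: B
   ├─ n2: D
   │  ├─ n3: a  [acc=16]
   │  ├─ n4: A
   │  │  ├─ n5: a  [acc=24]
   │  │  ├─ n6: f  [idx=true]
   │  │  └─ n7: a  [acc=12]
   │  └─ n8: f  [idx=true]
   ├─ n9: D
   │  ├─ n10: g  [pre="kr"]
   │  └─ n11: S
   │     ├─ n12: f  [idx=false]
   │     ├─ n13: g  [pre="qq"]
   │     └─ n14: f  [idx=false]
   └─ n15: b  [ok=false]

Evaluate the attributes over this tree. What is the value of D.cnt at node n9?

1. n1.ok = -1  [-1]
2. n1.hot = false  [false]
3. n1.depth = 25  [25]
4. n2.cnt = -2  [B.depth - 27]
5. n2.off = 1  [B.depth * -1 + 26]
6. n3.acc = 16  [terminal]
7. n4.idx = 18  [D.off + 17]
8. n4.pre = true  [true]
9. n5.acc = 24  [terminal]
10. n6.idx = true  [terminal]
11. n7.acc = 12  [terminal]
12. n4.lab = false  [A.pre == false]
13. n8.idx = true  [terminal]
14. n2.hot = 29  [D.off + D.cnt + 30]
15. n9.cnt = 24  [(if B.hot then D₀.hot else B.depth) - 1]
16. n9.off = 15  [B.depth * -1 + 40]
17. n10.pre = "kr"  [terminal]
18. n12.idx = false  [terminal]
19. n13.pre = "qq"  [terminal]
20. n14.idx = false  [terminal]
21. n11.off = "ru"  ["ru"]
22. n11.hot = false  [f₀.idx == true]
23. n11.tag = 17  [len(g.pre) + 15]
24. n9.hot = 1  [D.cnt + S.tag - 40]
25. n15.ok = false  [terminal]
26. n1.val = "qm"  ["qm"]
27. n0.off = "pv"  ["pv"]
28. n0.hot = true  [true]
29. n0.tag = 2  [len(B.val)]

24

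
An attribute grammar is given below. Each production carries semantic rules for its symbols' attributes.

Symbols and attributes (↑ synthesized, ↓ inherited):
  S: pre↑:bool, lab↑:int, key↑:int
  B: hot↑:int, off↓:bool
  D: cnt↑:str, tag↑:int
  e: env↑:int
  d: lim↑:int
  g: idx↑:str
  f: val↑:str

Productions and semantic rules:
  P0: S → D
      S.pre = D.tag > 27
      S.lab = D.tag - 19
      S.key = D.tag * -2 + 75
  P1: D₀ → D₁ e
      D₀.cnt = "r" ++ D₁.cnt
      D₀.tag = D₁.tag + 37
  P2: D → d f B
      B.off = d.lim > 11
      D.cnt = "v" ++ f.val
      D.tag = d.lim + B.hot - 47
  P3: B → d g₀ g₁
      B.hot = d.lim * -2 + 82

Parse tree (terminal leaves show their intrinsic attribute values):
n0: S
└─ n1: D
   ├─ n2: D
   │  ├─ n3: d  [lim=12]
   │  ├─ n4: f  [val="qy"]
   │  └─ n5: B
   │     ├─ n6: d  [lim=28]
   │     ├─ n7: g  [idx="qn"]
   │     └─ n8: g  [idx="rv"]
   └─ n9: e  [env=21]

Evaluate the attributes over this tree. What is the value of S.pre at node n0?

1. n3.lim = 12  [terminal]
2. n4.val = "qy"  [terminal]
3. n5.off = true  [d.lim > 11]
4. n6.lim = 28  [terminal]
5. n7.idx = "qn"  [terminal]
6. n8.idx = "rv"  [terminal]
7. n5.hot = 26  [d.lim * -2 + 82]
8. n2.cnt = "vqy"  ["v" ++ f.val]
9. n2.tag = -9  [d.lim + B.hot - 47]
10. n9.env = 21  [terminal]
11. n1.cnt = "rvqy"  ["r" ++ D₁.cnt]
12. n1.tag = 28  [D₁.tag + 37]
13. n0.pre = true  [D.tag > 27]
14. n0.lab = 9  [D.tag - 19]
15. n0.key = 19  [D.tag * -2 + 75]

true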